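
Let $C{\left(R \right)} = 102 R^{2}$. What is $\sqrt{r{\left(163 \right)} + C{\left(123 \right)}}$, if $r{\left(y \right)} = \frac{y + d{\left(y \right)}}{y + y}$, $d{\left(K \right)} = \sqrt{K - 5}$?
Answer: $\frac{\sqrt{164000712746 + 326 \sqrt{158}}}{326} \approx 1242.2$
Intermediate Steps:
$d{\left(K \right)} = \sqrt{-5 + K}$
$r{\left(y \right)} = \frac{y + \sqrt{-5 + y}}{2 y}$ ($r{\left(y \right)} = \frac{y + \sqrt{-5 + y}}{y + y} = \frac{y + \sqrt{-5 + y}}{2 y}$)
$\sqrt{r{\left(163 \right)} + C{\left(123 \right)}} = \sqrt{\frac{163 + \sqrt{-5 + 163}}{2 \cdot 163} + 102 \cdot 123^{2}} = \sqrt{\frac{1}{2} \cdot \frac{1}{163} \left(163 + \sqrt{158}\right) + 102 \cdot 15129} = \sqrt{\left(\frac{1}{2} + \frac{\sqrt{158}}{326}\right) + 1543158} = \sqrt{\frac{3086317}{2} + \frac{\sqrt{158}}{326}}$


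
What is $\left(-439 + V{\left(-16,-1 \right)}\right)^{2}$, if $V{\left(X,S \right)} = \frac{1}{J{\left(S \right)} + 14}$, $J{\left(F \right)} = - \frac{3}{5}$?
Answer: $\frac{864830464}{4489} \approx 1.9266 \cdot 10^{5}$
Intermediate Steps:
$J{\left(F \right)} = - \frac{3}{5}$ ($J{\left(F \right)} = \left(-3\right) \frac{1}{5} = - \frac{3}{5}$)
$V{\left(X,S \right)} = \frac{5}{67}$ ($V{\left(X,S \right)} = \frac{1}{- \frac{3}{5} + 14} = \frac{1}{\frac{67}{5}} = \frac{5}{67}$)
$\left(-439 + V{\left(-16,-1 \right)}\right)^{2} = \left(-439 + \frac{5}{67}\right)^{2} = \left(- \frac{29408}{67}\right)^{2} = \frac{864830464}{4489}$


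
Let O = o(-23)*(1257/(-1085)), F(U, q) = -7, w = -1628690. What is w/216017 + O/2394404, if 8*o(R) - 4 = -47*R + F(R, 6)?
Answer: -2417860855540613/320683820698160 ≈ -7.5397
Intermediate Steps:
o(R) = -3/8 - 47*R/8 (o(R) = ½ + (-47*R - 7)/8 = ½ + (-7 - 47*R)/8 = ½ + (-7/8 - 47*R/8) = -3/8 - 47*R/8)
O = -96789/620 (O = (-3/8 - 47/8*(-23))*(1257/(-1085)) = (-3/8 + 1081/8)*(1257*(-1/1085)) = (539/4)*(-1257/1085) = -96789/620 ≈ -156.11)
w/216017 + O/2394404 = -1628690/216017 - 96789/620/2394404 = -1628690*1/216017 - 96789/620*1/2394404 = -1628690/216017 - 96789/1484530480 = -2417860855540613/320683820698160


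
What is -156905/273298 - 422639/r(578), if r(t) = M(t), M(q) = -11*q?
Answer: 28627197858/434407171 ≈ 65.899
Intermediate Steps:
r(t) = -11*t
-156905/273298 - 422639/r(578) = -156905/273298 - 422639/((-11*578)) = -156905*1/273298 - 422639/(-6358) = -156905/273298 - 422639*(-1/6358) = -156905/273298 + 422639/6358 = 28627197858/434407171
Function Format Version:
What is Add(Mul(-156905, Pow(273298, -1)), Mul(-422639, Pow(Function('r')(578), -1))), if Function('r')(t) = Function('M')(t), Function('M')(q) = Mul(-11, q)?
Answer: Rational(28627197858, 434407171) ≈ 65.899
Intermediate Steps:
Function('r')(t) = Mul(-11, t)
Add(Mul(-156905, Pow(273298, -1)), Mul(-422639, Pow(Function('r')(578), -1))) = Add(Mul(-156905, Pow(273298, -1)), Mul(-422639, Pow(Mul(-11, 578), -1))) = Add(Mul(-156905, Rational(1, 273298)), Mul(-422639, Pow(-6358, -1))) = Add(Rational(-156905, 273298), Mul(-422639, Rational(-1, 6358))) = Add(Rational(-156905, 273298), Rational(422639, 6358)) = Rational(28627197858, 434407171)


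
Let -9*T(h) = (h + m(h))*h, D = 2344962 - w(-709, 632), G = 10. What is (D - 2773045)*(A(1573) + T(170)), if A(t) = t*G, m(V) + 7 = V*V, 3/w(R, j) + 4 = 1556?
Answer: 797118940063915/3492 ≈ 2.2827e+11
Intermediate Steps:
w(R, j) = 3/1552 (w(R, j) = 3/(-4 + 1556) = 3/1552)
D = 3639381021/1552 (D = 2344962 - 1*3/1552 = 2344962 - 3/1552 = 3639381021/1552 ≈ 2.3450e+6)
m(V) = -7 + V**2 (m(V) = -7 + V*V = -7 + V**2)
T(h) = -h*(-7 + h + h**2)/9 (T(h) = -(h + (-7 + h**2))*h/9 = -(-7 + h + h**2)*h/9 = -h*(-7 + h + h**2)/9)
A(t) = 10*t (A(t) = t*10 = 10*t)
(D - 2773045)*(A(1573) + T(170)) = (3639381021/1552 - 2773045)*(10*1573 + (1/9)*170*(7 - 1*170 - 1*170**2)) = -664384819*(15730 + (1/9)*170*(7 - 170 - 1*28900))/1552 = -664384819*(15730 + (1/9)*170*(7 - 170 - 28900))/1552 = -664384819*(15730 + (1/9)*170*(-29063))/1552 = -664384819*(15730 - 4940710/9)/1552 = -664384819/1552*(-4799140/9) = 797118940063915/3492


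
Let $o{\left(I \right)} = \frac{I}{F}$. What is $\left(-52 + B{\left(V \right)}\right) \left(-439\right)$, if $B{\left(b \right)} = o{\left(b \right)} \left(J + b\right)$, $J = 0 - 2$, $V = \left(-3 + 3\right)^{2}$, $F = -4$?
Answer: $22828$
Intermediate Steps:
$o{\left(I \right)} = - \frac{I}{4}$ ($o{\left(I \right)} = \frac{I}{-4} = I \left(- \frac{1}{4}\right) = - \frac{I}{4}$)
$V = 0$ ($V = 0^{2} = 0$)
$J = -2$
$B{\left(b \right)} = - \frac{b \left(-2 + b\right)}{4}$ ($B{\left(b \right)} = - \frac{b}{4} \left(-2 + b\right) = - \frac{b \left(-2 + b\right)}{4}$)
$\left(-52 + B{\left(V \right)}\right) \left(-439\right) = \left(-52 + \frac{1}{4} \cdot 0 \left(2 - 0\right)\right) \left(-439\right) = \left(-52 + \frac{1}{4} \cdot 0 \left(2 + 0\right)\right) \left(-439\right) = \left(-52 + \frac{1}{4} \cdot 0 \cdot 2\right) \left(-439\right) = \left(-52 + 0\right) \left(-439\right) = \left(-52\right) \left(-439\right) = 22828$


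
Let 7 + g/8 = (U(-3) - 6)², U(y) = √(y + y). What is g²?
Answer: -21440 - 35328*I*√6 ≈ -21440.0 - 86536.0*I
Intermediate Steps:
U(y) = √2*√y (U(y) = √(2*y) = √2*√y)
g = -56 + 8*(-6 + I*√6)² (g = -56 + 8*(√2*√(-3) - 6)² = -56 + 8*(√2*(I*√3) - 6)² = -56 + 8*(I*√6 - 6)² = -56 + 8*(-6 + I*√6)² ≈ 184.0 - 235.15*I)
g² = (184 - 96*I*√6)²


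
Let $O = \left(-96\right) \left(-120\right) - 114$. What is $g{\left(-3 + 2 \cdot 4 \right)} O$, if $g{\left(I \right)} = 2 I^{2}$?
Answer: $570300$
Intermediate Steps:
$O = 11406$ ($O = 11520 - 114 = 11406$)
$g{\left(-3 + 2 \cdot 4 \right)} O = 2 \left(-3 + 2 \cdot 4\right)^{2} \cdot 11406 = 2 \left(-3 + 8\right)^{2} \cdot 11406 = 2 \cdot 5^{2} \cdot 11406 = 2 \cdot 25 \cdot 11406 = 50 \cdot 11406 = 570300$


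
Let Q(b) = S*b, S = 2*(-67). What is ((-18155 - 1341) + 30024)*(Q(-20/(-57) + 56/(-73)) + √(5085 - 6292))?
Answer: 2443422464/4161 + 10528*I*√1207 ≈ 5.8722e+5 + 3.6576e+5*I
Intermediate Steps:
S = -134
Q(b) = -134*b
((-18155 - 1341) + 30024)*(Q(-20/(-57) + 56/(-73)) + √(5085 - 6292)) = ((-18155 - 1341) + 30024)*(-134*(-20/(-57) + 56/(-73)) + √(5085 - 6292)) = (-19496 + 30024)*(-134*(-20*(-1/57) + 56*(-1/73)) + √(-1207)) = 10528*(-134*(20/57 - 56/73) + I*√1207) = 10528*(-134*(-1732/4161) + I*√1207) = 10528*(232088/4161 + I*√1207) = 2443422464/4161 + 10528*I*√1207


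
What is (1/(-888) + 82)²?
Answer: 5302024225/788544 ≈ 6723.8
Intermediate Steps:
(1/(-888) + 82)² = (-1/888 + 82)² = (72815/888)² = 5302024225/788544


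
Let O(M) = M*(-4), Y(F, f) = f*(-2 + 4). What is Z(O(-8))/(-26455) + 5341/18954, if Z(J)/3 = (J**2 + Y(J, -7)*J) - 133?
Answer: 8931253/38571390 ≈ 0.23155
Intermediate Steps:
Y(F, f) = 2*f (Y(F, f) = f*2 = 2*f)
O(M) = -4*M
Z(J) = -399 - 42*J + 3*J**2 (Z(J) = 3*((J**2 + (2*(-7))*J) - 133) = 3*((J**2 - 14*J) - 133) = 3*(-133 + J**2 - 14*J) = -399 - 42*J + 3*J**2)
Z(O(-8))/(-26455) + 5341/18954 = (-399 - (-168)*(-8) + 3*(-4*(-8))**2)/(-26455) + 5341/18954 = (-399 - 42*32 + 3*32**2)*(-1/26455) + 5341*(1/18954) = (-399 - 1344 + 3*1024)*(-1/26455) + 5341/18954 = (-399 - 1344 + 3072)*(-1/26455) + 5341/18954 = 1329*(-1/26455) + 5341/18954 = -1329/26455 + 5341/18954 = 8931253/38571390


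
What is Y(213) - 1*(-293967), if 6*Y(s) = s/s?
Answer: 1763803/6 ≈ 2.9397e+5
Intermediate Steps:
Y(s) = ⅙ (Y(s) = (s/s)/6 = (⅙)*1 = ⅙)
Y(213) - 1*(-293967) = ⅙ - 1*(-293967) = ⅙ + 293967 = 1763803/6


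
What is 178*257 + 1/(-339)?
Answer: 15507893/339 ≈ 45746.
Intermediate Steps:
178*257 + 1/(-339) = 45746 - 1/339 = 15507893/339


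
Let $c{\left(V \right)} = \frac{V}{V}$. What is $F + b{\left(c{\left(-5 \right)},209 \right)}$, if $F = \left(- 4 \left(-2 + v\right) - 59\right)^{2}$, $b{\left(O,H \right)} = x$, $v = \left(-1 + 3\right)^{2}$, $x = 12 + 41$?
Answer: $4542$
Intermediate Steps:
$x = 53$
$c{\left(V \right)} = 1$
$v = 4$ ($v = 2^{2} = 4$)
$b{\left(O,H \right)} = 53$
$F = 4489$ ($F = \left(- 4 \left(-2 + 4\right) - 59\right)^{2} = \left(\left(-4\right) 2 - 59\right)^{2} = \left(-8 - 59\right)^{2} = \left(-67\right)^{2} = 4489$)
$F + b{\left(c{\left(-5 \right)},209 \right)} = 4489 + 53 = 4542$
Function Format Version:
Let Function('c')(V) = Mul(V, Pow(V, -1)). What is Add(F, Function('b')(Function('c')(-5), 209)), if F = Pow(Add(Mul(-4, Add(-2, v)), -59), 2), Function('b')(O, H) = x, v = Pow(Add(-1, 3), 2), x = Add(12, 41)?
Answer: 4542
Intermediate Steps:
x = 53
Function('c')(V) = 1
v = 4 (v = Pow(2, 2) = 4)
Function('b')(O, H) = 53
F = 4489 (F = Pow(Add(Mul(-4, Add(-2, 4)), -59), 2) = Pow(Add(Mul(-4, 2), -59), 2) = Pow(Add(-8, -59), 2) = Pow(-67, 2) = 4489)
Add(F, Function('b')(Function('c')(-5), 209)) = Add(4489, 53) = 4542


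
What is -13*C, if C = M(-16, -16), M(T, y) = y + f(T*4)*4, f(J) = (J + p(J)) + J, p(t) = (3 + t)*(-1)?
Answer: 3692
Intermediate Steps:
p(t) = -3 - t
f(J) = -3 + J (f(J) = (J + (-3 - J)) + J = -3 + J)
M(T, y) = -12 + y + 16*T (M(T, y) = y + (-3 + T*4)*4 = y + (-3 + 4*T)*4 = y + (-12 + 16*T) = -12 + y + 16*T)
C = -284 (C = -12 - 16 + 16*(-16) = -12 - 16 - 256 = -284)
-13*C = -13*(-284) = 3692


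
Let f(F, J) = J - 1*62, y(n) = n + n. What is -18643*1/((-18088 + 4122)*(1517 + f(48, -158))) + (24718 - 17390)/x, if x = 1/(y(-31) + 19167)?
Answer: 2535972364037523/18113902 ≈ 1.4000e+8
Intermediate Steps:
y(n) = 2*n
f(F, J) = -62 + J (f(F, J) = J - 62 = -62 + J)
x = 1/19105 (x = 1/(2*(-31) + 19167) = 1/(-62 + 19167) = 1/19105 ≈ 5.2342e-5)
-18643*1/((-18088 + 4122)*(1517 + f(48, -158))) + (24718 - 17390)/x = -18643*1/((-18088 + 4122)*(1517 + (-62 - 158))) + (24718 - 17390)/(1/19105) = -18643*(-1/(13966*(1517 - 220))) + 7328*19105 = -18643/(1297*(-13966)) + 140001440 = -18643/(-18113902) + 140001440 = -18643*(-1/18113902) + 140001440 = 18643/18113902 + 140001440 = 2535972364037523/18113902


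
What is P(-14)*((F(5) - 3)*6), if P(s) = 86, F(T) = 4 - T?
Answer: -2064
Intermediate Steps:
P(-14)*((F(5) - 3)*6) = 86*(((4 - 1*5) - 3)*6) = 86*(((4 - 5) - 3)*6) = 86*((-1 - 3)*6) = 86*(-4*6) = 86*(-24) = -2064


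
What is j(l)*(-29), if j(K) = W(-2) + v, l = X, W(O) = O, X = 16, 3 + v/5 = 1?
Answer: 348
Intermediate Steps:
v = -10 (v = -15 + 5*1 = -15 + 5 = -10)
l = 16
j(K) = -12 (j(K) = -2 - 10 = -12)
j(l)*(-29) = -12*(-29) = 348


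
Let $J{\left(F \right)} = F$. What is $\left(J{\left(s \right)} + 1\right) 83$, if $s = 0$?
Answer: $83$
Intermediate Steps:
$\left(J{\left(s \right)} + 1\right) 83 = \left(0 + 1\right) 83 = 1 \cdot 83 = 83$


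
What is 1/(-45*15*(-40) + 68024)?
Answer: 1/95024 ≈ 1.0524e-5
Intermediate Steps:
1/(-45*15*(-40) + 68024) = 1/(-675*(-40) + 68024) = 1/(27000 + 68024) = 1/95024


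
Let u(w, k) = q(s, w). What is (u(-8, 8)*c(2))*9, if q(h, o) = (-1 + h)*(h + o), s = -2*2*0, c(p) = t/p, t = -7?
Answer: -252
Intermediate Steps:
c(p) = -7/p
s = 0 (s = -4*0 = 0)
u(w, k) = -w (u(w, k) = 0**2 - 1*0 - w + 0*w = 0 + 0 - w + 0 = -w)
(u(-8, 8)*c(2))*9 = ((-1*(-8))*(-7/2))*9 = (8*(-7*1/2))*9 = (8*(-7/2))*9 = -28*9 = -252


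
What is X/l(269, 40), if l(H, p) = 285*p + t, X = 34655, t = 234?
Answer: 34655/11634 ≈ 2.9788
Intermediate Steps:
l(H, p) = 234 + 285*p (l(H, p) = 285*p + 234 = 234 + 285*p)
X/l(269, 40) = 34655/(234 + 285*40) = 34655/(234 + 11400) = 34655/11634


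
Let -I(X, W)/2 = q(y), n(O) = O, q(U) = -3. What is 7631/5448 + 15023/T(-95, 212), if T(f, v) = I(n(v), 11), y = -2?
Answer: 4549505/1816 ≈ 2505.2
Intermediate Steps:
I(X, W) = 6 (I(X, W) = -2*(-3) = 6)
T(f, v) = 6
7631/5448 + 15023/T(-95, 212) = 7631/5448 + 15023/6 = 4549505/1816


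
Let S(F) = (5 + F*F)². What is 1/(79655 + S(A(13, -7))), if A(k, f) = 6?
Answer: 1/81336 ≈ 1.2295e-5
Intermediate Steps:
S(F) = (5 + F²)²
1/(79655 + S(A(13, -7))) = 1/(79655 + (5 + 6²)²) = 1/(79655 + (5 + 36)²) = 1/(79655 + 41²) = 1/(79655 + 1681) = 1/81336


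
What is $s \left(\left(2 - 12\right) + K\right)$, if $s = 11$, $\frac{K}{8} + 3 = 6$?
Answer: $154$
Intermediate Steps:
$K = 24$ ($K = -24 + 8 \cdot 6 = -24 + 48 = 24$)
$s \left(\left(2 - 12\right) + K\right) = 11 \left(\left(2 - 12\right) + 24\right) = 11 \left(-10 + 24\right) = 11 \cdot 14 = 154$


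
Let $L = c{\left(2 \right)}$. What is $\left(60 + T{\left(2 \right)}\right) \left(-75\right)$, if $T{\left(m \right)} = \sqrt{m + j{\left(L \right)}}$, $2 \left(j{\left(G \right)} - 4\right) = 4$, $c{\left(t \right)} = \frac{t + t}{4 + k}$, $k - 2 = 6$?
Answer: $-4500 - 150 \sqrt{2} \approx -4712.1$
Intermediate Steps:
$k = 8$ ($k = 2 + 6 = 8$)
$c{\left(t \right)} = \frac{t}{6}$ ($c{\left(t \right)} = \frac{t + t}{4 + 8} = \frac{2 t}{12} = 2 t \frac{1}{12} = \frac{t}{6}$)
$L = \frac{1}{3}$ ($L = \frac{1}{6} \cdot 2 = \frac{1}{3} \approx 0.33333$)
$j{\left(G \right)} = 6$ ($j{\left(G \right)} = 4 + \frac{1}{2} \cdot 4 = 4 + 2 = 6$)
$T{\left(m \right)} = \sqrt{6 + m}$ ($T{\left(m \right)} = \sqrt{m + 6} = \sqrt{6 + m}$)
$\left(60 + T{\left(2 \right)}\right) \left(-75\right) = \left(60 + \sqrt{6 + 2}\right) \left(-75\right) = \left(60 + \sqrt{8}\right) \left(-75\right) = \left(60 + 2 \sqrt{2}\right) \left(-75\right) = -4500 - 150 \sqrt{2}$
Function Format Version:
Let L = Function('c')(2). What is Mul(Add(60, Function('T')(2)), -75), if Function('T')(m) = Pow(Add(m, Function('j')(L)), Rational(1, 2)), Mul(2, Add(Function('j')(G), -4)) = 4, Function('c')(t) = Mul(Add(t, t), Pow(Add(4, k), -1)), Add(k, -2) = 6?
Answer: Add(-4500, Mul(-150, Pow(2, Rational(1, 2)))) ≈ -4712.1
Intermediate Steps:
k = 8 (k = Add(2, 6) = 8)
Function('c')(t) = Mul(Rational(1, 6), t) (Function('c')(t) = Mul(Add(t, t), Pow(Add(4, 8), -1)) = Mul(Mul(2, t), Pow(12, -1)) = Mul(Mul(2, t), Rational(1, 12)) = Mul(Rational(1, 6), t))
L = Rational(1, 3) (L = Mul(Rational(1, 6), 2) = Rational(1, 3) ≈ 0.33333)
Function('j')(G) = 6 (Function('j')(G) = Add(4, Mul(Rational(1, 2), 4)) = Add(4, 2) = 6)
Function('T')(m) = Pow(Add(6, m), Rational(1, 2)) (Function('T')(m) = Pow(Add(m, 6), Rational(1, 2)) = Pow(Add(6, m), Rational(1, 2)))
Mul(Add(60, Function('T')(2)), -75) = Mul(Add(60, Pow(Add(6, 2), Rational(1, 2))), -75) = Mul(Add(60, Pow(8, Rational(1, 2))), -75) = Mul(Add(60, Mul(2, Pow(2, Rational(1, 2)))), -75) = Add(-4500, Mul(-150, Pow(2, Rational(1, 2))))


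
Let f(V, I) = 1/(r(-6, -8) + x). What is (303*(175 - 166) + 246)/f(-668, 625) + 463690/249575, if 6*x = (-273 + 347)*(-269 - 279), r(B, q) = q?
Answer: -1004154936762/49915 ≈ -2.0117e+7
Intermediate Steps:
x = -20276/3 (x = ((-273 + 347)*(-269 - 279))/6 = (74*(-548))/6 = (⅙)*(-40552) = -20276/3 ≈ -6758.7)
f(V, I) = -3/20300 (f(V, I) = 1/(-8 - 20276/3) = 1/(-20300/3) = -3/20300)
(303*(175 - 166) + 246)/f(-668, 625) + 463690/249575 = (303*(175 - 166) + 246)/(-3/20300) + 463690/249575 = (303*9 + 246)*(-20300/3) + 463690*(1/249575) = (2727 + 246)*(-20300/3) + 92738/49915 = 2973*(-20300/3) + 92738/49915 = -20117300 + 92738/49915 = -1004154936762/49915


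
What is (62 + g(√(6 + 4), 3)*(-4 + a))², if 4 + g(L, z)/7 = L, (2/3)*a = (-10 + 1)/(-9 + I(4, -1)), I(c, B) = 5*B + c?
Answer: 4398293/200 - 252651*√10/50 ≈ 6012.4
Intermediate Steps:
I(c, B) = c + 5*B
a = 27/20 (a = 3*((-10 + 1)/(-9 + (4 + 5*(-1))))/2 = 3*(-9/(-9 + (4 - 5)))/2 = 3*(-9/(-9 - 1))/2 = 3*(-9/(-10))/2 = 3*(-9*(-⅒))/2 = (3/2)*(9/10) = 27/20 ≈ 1.3500)
g(L, z) = -28 + 7*L
(62 + g(√(6 + 4), 3)*(-4 + a))² = (62 + (-28 + 7*√(6 + 4))*(-4 + 27/20))² = (62 + (-28 + 7*√10)*(-53/20))² = (62 + (371/5 - 371*√10/20))² = (681/5 - 371*√10/20)²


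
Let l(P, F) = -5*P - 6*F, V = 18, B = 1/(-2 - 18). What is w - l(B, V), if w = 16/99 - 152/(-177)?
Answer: 2541311/23364 ≈ 108.77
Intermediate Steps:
B = -1/20 (B = 1/(-20) = -1/20 ≈ -0.050000)
l(P, F) = -6*F - 5*P
w = 5960/5841 (w = 16*(1/99) - 152*(-1/177) = 16/99 + 152/177 = 5960/5841 ≈ 1.0204)
w - l(B, V) = 5960/5841 - (-6*18 - 5*(-1/20)) = 5960/5841 - (-108 + ¼) = 5960/5841 - 1*(-431/4) = 5960/5841 + 431/4 = 2541311/23364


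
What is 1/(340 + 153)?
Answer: 1/493 ≈ 0.0020284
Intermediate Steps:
1/(340 + 153) = 1/493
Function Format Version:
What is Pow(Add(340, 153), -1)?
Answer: Rational(1, 493) ≈ 0.0020284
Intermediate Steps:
Pow(Add(340, 153), -1) = Pow(493, -1) = Rational(1, 493)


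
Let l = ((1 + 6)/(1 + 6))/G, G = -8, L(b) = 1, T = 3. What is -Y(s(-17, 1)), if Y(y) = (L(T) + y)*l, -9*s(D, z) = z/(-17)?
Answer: 77/612 ≈ 0.12582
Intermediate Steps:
s(D, z) = z/153 (s(D, z) = -z/(9*(-17)) = -z*(-1)/(9*17) = -(-1)*z/153 = z/153)
l = -1/8 (l = ((1 + 6)/(1 + 6))/(-8) = (7/7)*(-1/8) = (7*(1/7))*(-1/8) = 1*(-1/8) = -1/8 ≈ -0.12500)
Y(y) = -1/8 - y/8 (Y(y) = (1 + y)*(-1/8) = -1/8 - y/8)
-Y(s(-17, 1)) = -(-1/8 - 1/1224) = -1*(-77/612) = 77/612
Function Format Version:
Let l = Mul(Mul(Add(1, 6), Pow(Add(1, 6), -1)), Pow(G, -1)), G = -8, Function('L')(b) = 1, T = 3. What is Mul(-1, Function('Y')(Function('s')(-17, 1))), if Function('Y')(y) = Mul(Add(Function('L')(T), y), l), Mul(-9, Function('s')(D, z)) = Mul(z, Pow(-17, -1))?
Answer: Rational(77, 612) ≈ 0.12582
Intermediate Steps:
Function('s')(D, z) = Mul(Rational(1, 153), z) (Function('s')(D, z) = Mul(Rational(-1, 9), Mul(z, Pow(-17, -1))) = Mul(Rational(-1, 9), Mul(z, Rational(-1, 17))) = Mul(Rational(-1, 9), Mul(Rational(-1, 17), z)) = Mul(Rational(1, 153), z))
l = Rational(-1, 8) (l = Mul(Mul(Add(1, 6), Pow(Add(1, 6), -1)), Pow(-8, -1)) = Mul(Mul(7, Pow(7, -1)), Rational(-1, 8)) = Mul(Mul(7, Rational(1, 7)), Rational(-1, 8)) = Mul(1, Rational(-1, 8)) = Rational(-1, 8) ≈ -0.12500)
Function('Y')(y) = Add(Rational(-1, 8), Mul(Rational(-1, 8), y)) (Function('Y')(y) = Mul(Add(1, y), Rational(-1, 8)) = Add(Rational(-1, 8), Mul(Rational(-1, 8), y)))
Mul(-1, Function('Y')(Function('s')(-17, 1))) = Mul(-1, Add(Rational(-1, 8), Mul(Rational(-1, 8), Mul(Rational(1, 153), 1)))) = Mul(-1, Add(Rational(-1, 8), Mul(Rational(-1, 8), Rational(1, 153)))) = Mul(-1, Add(Rational(-1, 8), Rational(-1, 1224))) = Mul(-1, Rational(-77, 612)) = Rational(77, 612)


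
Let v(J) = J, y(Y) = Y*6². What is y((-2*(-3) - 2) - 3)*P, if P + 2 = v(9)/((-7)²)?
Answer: -3204/49 ≈ -65.388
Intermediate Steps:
y(Y) = 36*Y (y(Y) = Y*36 = 36*Y)
P = -89/49 (P = -2 + 9/((-7)²) = -2 + 9/49 = -89/49 ≈ -1.8163)
y((-2*(-3) - 2) - 3)*P = (36*((-2*(-3) - 2) - 3))*(-89/49) = (36*((6 - 2) - 3))*(-89/49) = (36*(4 - 3))*(-89/49) = (36*1)*(-89/49) = 36*(-89/49) = -3204/49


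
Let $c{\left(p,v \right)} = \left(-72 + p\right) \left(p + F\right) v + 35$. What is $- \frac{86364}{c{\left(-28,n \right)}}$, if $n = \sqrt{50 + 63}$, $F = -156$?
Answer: $\frac{604548}{7651455755} - \frac{63563904 \sqrt{113}}{1530291151} \approx -0.44147$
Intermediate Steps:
$n = \sqrt{113} \approx 10.63$
$c{\left(p,v \right)} = 35 + v \left(-156 + p\right) \left(-72 + p\right)$ ($c{\left(p,v \right)} = \left(-72 + p\right) \left(p - 156\right) v + 35 = \left(-72 + p\right) \left(-156 + p\right) v + 35 = \left(-156 + p\right) \left(-72 + p\right) v + 35 = v \left(-156 + p\right) \left(-72 + p\right) + 35 = 35 + v \left(-156 + p\right) \left(-72 + p\right)$)
$- \frac{86364}{c{\left(-28,n \right)}} = - \frac{86364}{35 + 11232 \sqrt{113} + \sqrt{113} \left(-28\right)^{2} - - 6384 \sqrt{113}} = - \frac{86364}{35 + 11232 \sqrt{113} + \sqrt{113} \cdot 784 + 6384 \sqrt{113}} = - \frac{86364}{35 + 11232 \sqrt{113} + 784 \sqrt{113} + 6384 \sqrt{113}} = - \frac{86364}{35 + 18400 \sqrt{113}}$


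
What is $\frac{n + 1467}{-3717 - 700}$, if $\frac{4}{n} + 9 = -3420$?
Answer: $- \frac{5030339}{15145893} \approx -0.33213$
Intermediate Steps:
$n = - \frac{4}{3429}$ ($n = \frac{4}{-9 - 3420} = \frac{4}{-3429} = 4 \left(- \frac{1}{3429}\right) = - \frac{4}{3429} \approx -0.0011665$)
$\frac{n + 1467}{-3717 - 700} = \frac{- \frac{4}{3429} + 1467}{-3717 - 700} = \frac{5030339}{3429 \left(-4417\right)} = \frac{5030339}{3429} \left(- \frac{1}{4417}\right) = - \frac{5030339}{15145893}$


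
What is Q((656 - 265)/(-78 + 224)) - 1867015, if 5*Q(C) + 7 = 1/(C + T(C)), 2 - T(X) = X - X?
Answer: -1275172172/683 ≈ -1.8670e+6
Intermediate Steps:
T(X) = 2 (T(X) = 2 - (X - X) = 2 - 1*0 = 2 + 0 = 2)
Q(C) = -7/5 + 1/(5*(2 + C)) (Q(C) = -7/5 + 1/(5*(C + 2)) = -7/5 + 1/(5*(2 + C)))
Q((656 - 265)/(-78 + 224)) - 1867015 = (-13 - 7*(656 - 265)/(-78 + 224))/(5*(2 + (656 - 265)/(-78 + 224))) - 1867015 = (-13 - 2737/146)/(5*(2 + 391/146)) - 1867015 = (-13 - 2737/146)/(5*(2 + 391*(1/146))) - 1867015 = (-13 - 7*391/146)/(5*(2 + 391/146)) - 1867015 = (-13 - 2737/146)/(5*(683/146)) - 1867015 = (1/5)*(146/683)*(-4635/146) - 1867015 = -927/683 - 1867015 = -1275172172/683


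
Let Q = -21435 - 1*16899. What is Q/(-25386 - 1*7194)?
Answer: 6389/5430 ≈ 1.1766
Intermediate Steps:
Q = -38334 (Q = -21435 - 16899 = -38334)
Q/(-25386 - 1*7194) = -38334/(-25386 - 1*7194) = -38334/(-25386 - 7194) = -38334/(-32580) = -38334*(-1/32580) = 6389/5430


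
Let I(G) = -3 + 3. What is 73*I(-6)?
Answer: 0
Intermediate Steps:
I(G) = 0
73*I(-6) = 73*0 = 0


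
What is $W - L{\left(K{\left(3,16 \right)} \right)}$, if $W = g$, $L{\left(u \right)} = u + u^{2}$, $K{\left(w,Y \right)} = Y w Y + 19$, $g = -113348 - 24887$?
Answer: $-758391$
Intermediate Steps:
$g = -138235$ ($g = -113348 - 24887 = -138235$)
$K{\left(w,Y \right)} = 19 + w Y^{2}$ ($K{\left(w,Y \right)} = w Y^{2} + 19 = 19 + w Y^{2}$)
$W = -138235$
$W - L{\left(K{\left(3,16 \right)} \right)} = -138235 - \left(19 + 3 \cdot 16^{2}\right) \left(1 + \left(19 + 3 \cdot 16^{2}\right)\right) = -138235 - \left(19 + 3 \cdot 256\right) \left(1 + \left(19 + 3 \cdot 256\right)\right) = -138235 - \left(19 + 768\right) \left(1 + \left(19 + 768\right)\right) = -138235 - 787 \left(1 + 787\right) = -138235 - 787 \cdot 788 = -138235 - 620156 = -758391$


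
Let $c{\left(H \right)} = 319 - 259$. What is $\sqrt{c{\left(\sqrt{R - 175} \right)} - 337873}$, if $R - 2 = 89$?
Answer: $i \sqrt{337813} \approx 581.22 i$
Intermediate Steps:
$R = 91$ ($R = 2 + 89 = 91$)
$c{\left(H \right)} = 60$
$\sqrt{c{\left(\sqrt{R - 175} \right)} - 337873} = \sqrt{60 - 337873} = \sqrt{-337813} = i \sqrt{337813}$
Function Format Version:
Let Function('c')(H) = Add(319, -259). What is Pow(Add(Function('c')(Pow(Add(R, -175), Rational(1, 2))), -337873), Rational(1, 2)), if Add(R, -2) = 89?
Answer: Mul(I, Pow(337813, Rational(1, 2))) ≈ Mul(581.22, I)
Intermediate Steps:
R = 91 (R = Add(2, 89) = 91)
Function('c')(H) = 60
Pow(Add(Function('c')(Pow(Add(R, -175), Rational(1, 2))), -337873), Rational(1, 2)) = Pow(Add(60, -337873), Rational(1, 2)) = Pow(-337813, Rational(1, 2)) = Mul(I, Pow(337813, Rational(1, 2)))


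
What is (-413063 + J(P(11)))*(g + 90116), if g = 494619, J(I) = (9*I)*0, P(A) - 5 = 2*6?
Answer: -241532393305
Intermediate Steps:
P(A) = 17 (P(A) = 5 + 2*6 = 5 + 12 = 17)
J(I) = 0
(-413063 + J(P(11)))*(g + 90116) = (-413063 + 0)*(494619 + 90116) = -413063*584735 = -241532393305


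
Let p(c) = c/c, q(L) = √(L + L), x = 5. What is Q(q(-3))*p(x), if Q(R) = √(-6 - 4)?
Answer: I*√10 ≈ 3.1623*I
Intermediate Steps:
q(L) = √2*√L (q(L) = √(2*L) = √2*√L)
Q(R) = I*√10 (Q(R) = √(-10) = I*√10)
p(c) = 1
Q(q(-3))*p(x) = (I*√10)*1 = I*√10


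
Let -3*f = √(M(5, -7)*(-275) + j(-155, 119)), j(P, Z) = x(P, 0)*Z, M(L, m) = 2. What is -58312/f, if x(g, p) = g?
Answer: -174936*I*√18995/18995 ≈ -1269.3*I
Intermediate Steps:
j(P, Z) = P*Z
f = -I*√18995/3 (f = -√(2*(-275) - 155*119)/3 = -√(-550 - 18445)/3 = -I*√18995/3 ≈ -45.941*I)
-58312/f = -58312*3*I*√18995/18995 = -174936*I*√18995/18995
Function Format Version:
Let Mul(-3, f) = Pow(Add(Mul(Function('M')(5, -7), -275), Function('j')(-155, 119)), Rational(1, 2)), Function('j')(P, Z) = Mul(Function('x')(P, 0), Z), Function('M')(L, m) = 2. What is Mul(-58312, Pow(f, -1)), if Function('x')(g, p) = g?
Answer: Mul(Rational(-174936, 18995), I, Pow(18995, Rational(1, 2))) ≈ Mul(-1269.3, I)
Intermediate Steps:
Function('j')(P, Z) = Mul(P, Z)
f = Mul(Rational(-1, 3), I, Pow(18995, Rational(1, 2))) (f = Mul(Rational(-1, 3), Pow(Add(Mul(2, -275), Mul(-155, 119)), Rational(1, 2))) = Mul(Rational(-1, 3), Pow(Add(-550, -18445), Rational(1, 2))) = Mul(Rational(-1, 3), Pow(-18995, Rational(1, 2))) = Mul(Rational(-1, 3), Mul(I, Pow(18995, Rational(1, 2)))) = Mul(Rational(-1, 3), I, Pow(18995, Rational(1, 2))) ≈ Mul(-45.941, I))
Mul(-58312, Pow(f, -1)) = Mul(-58312, Pow(Mul(Rational(-1, 3), I, Pow(18995, Rational(1, 2))), -1)) = Mul(-58312, Mul(Rational(3, 18995), I, Pow(18995, Rational(1, 2)))) = Mul(Rational(-174936, 18995), I, Pow(18995, Rational(1, 2)))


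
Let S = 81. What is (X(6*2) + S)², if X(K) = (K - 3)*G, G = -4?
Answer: 2025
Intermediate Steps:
X(K) = 12 - 4*K (X(K) = (K - 3)*(-4) = (-3 + K)*(-4) = 12 - 4*K)
(X(6*2) + S)² = ((12 - 24*2) + 81)² = ((12 - 4*12) + 81)² = ((12 - 48) + 81)² = (-36 + 81)² = 45² = 2025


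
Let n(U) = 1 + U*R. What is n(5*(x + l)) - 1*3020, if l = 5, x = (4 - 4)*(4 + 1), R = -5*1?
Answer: -3144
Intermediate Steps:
R = -5
x = 0 (x = 0*5 = 0)
n(U) = 1 - 5*U (n(U) = 1 + U*(-5) = 1 - 5*U)
n(5*(x + l)) - 1*3020 = (1 - 25*(0 + 5)) - 1*3020 = (1 - 25*5) - 3020 = (1 - 5*25) - 3020 = (1 - 125) - 3020 = -124 - 3020 = -3144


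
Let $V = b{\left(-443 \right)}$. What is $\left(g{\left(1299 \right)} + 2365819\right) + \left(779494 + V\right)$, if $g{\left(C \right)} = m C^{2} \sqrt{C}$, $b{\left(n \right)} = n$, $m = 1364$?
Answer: $3144870 + 2301614964 \sqrt{1299} \approx 8.2957 \cdot 10^{10}$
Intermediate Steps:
$V = -443$
$g{\left(C \right)} = 1364 C^{\frac{5}{2}}$ ($g{\left(C \right)} = 1364 C^{2} \sqrt{C} = 1364 C^{\frac{5}{2}}$)
$\left(g{\left(1299 \right)} + 2365819\right) + \left(779494 + V\right) = \left(1364 \cdot 1299^{\frac{5}{2}} + 2365819\right) + \left(779494 - 443\right) = \left(1364 \cdot 1687401 \sqrt{1299} + 2365819\right) + 779051 = \left(2301614964 \sqrt{1299} + 2365819\right) + 779051 = \left(2365819 + 2301614964 \sqrt{1299}\right) + 779051 = 3144870 + 2301614964 \sqrt{1299}$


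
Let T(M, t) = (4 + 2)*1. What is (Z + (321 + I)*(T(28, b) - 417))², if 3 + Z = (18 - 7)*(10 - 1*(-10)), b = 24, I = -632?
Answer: 16393729444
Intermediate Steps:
T(M, t) = 6 (T(M, t) = 6*1 = 6)
Z = 217 (Z = -3 + (18 - 7)*(10 - 1*(-10)) = -3 + 11*(10 + 10) = -3 + 11*20 = -3 + 220 = 217)
(Z + (321 + I)*(T(28, b) - 417))² = (217 + (321 - 632)*(6 - 417))² = (217 - 311*(-411))² = (217 + 127821)² = 128038² = 16393729444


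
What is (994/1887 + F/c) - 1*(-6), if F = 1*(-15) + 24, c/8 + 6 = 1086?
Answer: 3941749/603840 ≈ 6.5278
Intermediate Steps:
c = 8640 (c = -48 + 8*1086 = -48 + 8688 = 8640)
F = 9 (F = -15 + 24 = 9)
(994/1887 + F/c) - 1*(-6) = (994/1887 + 9/8640) - 1*(-6) = (994*(1/1887) + 9*(1/8640)) + 6 = (994/1887 + 1/960) + 6 = 318709/603840 + 6 = 3941749/603840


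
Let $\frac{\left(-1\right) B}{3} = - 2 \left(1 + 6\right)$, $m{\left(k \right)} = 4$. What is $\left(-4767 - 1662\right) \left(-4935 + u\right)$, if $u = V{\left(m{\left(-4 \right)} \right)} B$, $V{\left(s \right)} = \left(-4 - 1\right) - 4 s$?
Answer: $37397493$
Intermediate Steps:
$V{\left(s \right)} = -5 - 4 s$
$B = 42$ ($B = - 3 \left(- 2 \left(1 + 6\right)\right) = - 3 \left(\left(-2\right) 7\right) = \left(-3\right) \left(-14\right) = 42$)
$u = -882$ ($u = \left(-5 - 16\right) 42 = \left(-21\right) 42 = -882$)
$\left(-4767 - 1662\right) \left(-4935 + u\right) = \left(-4767 - 1662\right) \left(-4935 - 882\right) = \left(-6429\right) \left(-5817\right) = 37397493$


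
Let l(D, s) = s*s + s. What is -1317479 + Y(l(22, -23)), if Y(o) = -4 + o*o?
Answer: -1061447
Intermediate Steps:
l(D, s) = s + s² (l(D, s) = s² + s = s + s²)
Y(o) = -4 + o²
-1317479 + Y(l(22, -23)) = -1317479 + (-4 + (-23*(1 - 23))²) = -1317479 + (-4 + (-23*(-22))²) = -1317479 + (-4 + 506²) = -1317479 + (-4 + 256036) = -1317479 + 256032 = -1061447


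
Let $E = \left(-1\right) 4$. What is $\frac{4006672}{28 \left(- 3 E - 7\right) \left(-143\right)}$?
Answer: $- \frac{1001668}{5005} \approx -200.13$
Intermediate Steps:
$E = -4$
$\frac{4006672}{28 \left(- 3 E - 7\right) \left(-143\right)} = \frac{4006672}{28 \left(\left(-3\right) \left(-4\right) - 7\right) \left(-143\right)} = \frac{4006672}{28 \left(12 - 7\right) \left(-143\right)} = \frac{4006672}{28 \cdot 5 \left(-143\right)} = \frac{4006672}{140 \left(-143\right)} = \frac{4006672}{-20020} = 4006672 \left(- \frac{1}{20020}\right) = - \frac{1001668}{5005}$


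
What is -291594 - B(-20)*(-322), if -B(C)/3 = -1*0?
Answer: -291594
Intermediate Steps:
B(C) = 0 (B(C) = -(-3)*0 = -3*0 = 0)
-291594 - B(-20)*(-322) = -291594 - 0*(-322) = -291594 - 1*0 = -291594 + 0 = -291594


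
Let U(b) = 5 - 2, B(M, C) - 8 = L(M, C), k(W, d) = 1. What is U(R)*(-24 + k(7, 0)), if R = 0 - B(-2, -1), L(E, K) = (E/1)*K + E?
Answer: -69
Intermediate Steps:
L(E, K) = E + E*K (L(E, K) = (E*1)*K + E = E*K + E = E + E*K)
B(M, C) = 8 + M*(1 + C)
R = -8 (R = 0 - (8 - 2*(1 - 1)) = 0 - (8 - 2*0) = 0 - (8 + 0) = 0 - 1*8 = 0 - 8 = -8)
U(b) = 3
U(R)*(-24 + k(7, 0)) = 3*(-24 + 1) = 3*(-23) = -69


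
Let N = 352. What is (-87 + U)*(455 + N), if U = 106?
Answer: 15333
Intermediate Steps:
(-87 + U)*(455 + N) = (-87 + 106)*(455 + 352) = 19*807 = 15333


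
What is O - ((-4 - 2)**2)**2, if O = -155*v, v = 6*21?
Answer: -20826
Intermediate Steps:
v = 126
O = -19530 (O = -155*126 = -19530)
O - ((-4 - 2)**2)**2 = -19530 - ((-4 - 2)**2)**2 = -19530 - ((-6)**2)**2 = -19530 - 1*36**2 = -19530 - 1*1296 = -19530 - 1296 = -20826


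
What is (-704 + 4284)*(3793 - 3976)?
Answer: -655140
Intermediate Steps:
(-704 + 4284)*(3793 - 3976) = 3580*(-183) = -655140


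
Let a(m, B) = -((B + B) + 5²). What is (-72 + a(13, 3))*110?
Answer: -11330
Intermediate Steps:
a(m, B) = -25 - 2*B (a(m, B) = -(2*B + 25) = -(25 + 2*B) = -25 - 2*B)
(-72 + a(13, 3))*110 = (-72 + (-25 - 2*3))*110 = (-72 + (-25 - 6))*110 = (-72 - 31)*110 = -103*110 = -11330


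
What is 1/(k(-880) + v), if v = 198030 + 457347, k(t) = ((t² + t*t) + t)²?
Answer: 1/2396056981777 ≈ 4.1735e-13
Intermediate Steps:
k(t) = (t + 2*t²)² (k(t) = ((t² + t²) + t)² = (2*t² + t)² = (t + 2*t²)²)
v = 655377
1/(k(-880) + v) = 1/((-880)²*(1 + 2*(-880))² + 655377) = 1/(774400*(1 - 1760)² + 655377) = 1/(774400*(-1759)² + 655377) = 1/(774400*3094081 + 655377) = 1/(2396056326400 + 655377) = 1/2396056981777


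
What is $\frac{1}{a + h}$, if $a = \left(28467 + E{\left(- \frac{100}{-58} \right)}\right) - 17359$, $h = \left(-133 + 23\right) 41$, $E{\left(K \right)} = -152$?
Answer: $\frac{1}{6446} \approx 0.00015514$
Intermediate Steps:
$h = -4510$ ($h = \left(-110\right) 41 = -4510$)
$a = 10956$ ($a = \left(28467 - 152\right) - 17359 = 28315 - 17359 = 10956$)
$\frac{1}{a + h} = \frac{1}{10956 - 4510} = \frac{1}{6446}$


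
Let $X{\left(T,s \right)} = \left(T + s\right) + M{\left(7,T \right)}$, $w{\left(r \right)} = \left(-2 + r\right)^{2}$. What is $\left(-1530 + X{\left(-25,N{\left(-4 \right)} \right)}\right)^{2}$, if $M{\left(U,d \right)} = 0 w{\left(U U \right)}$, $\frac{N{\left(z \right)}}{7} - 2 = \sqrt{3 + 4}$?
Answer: $2375024 - 21574 \sqrt{7} \approx 2.3179 \cdot 10^{6}$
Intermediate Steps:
$N{\left(z \right)} = 14 + 7 \sqrt{7}$ ($N{\left(z \right)} = 14 + 7 \sqrt{3 + 4} = 14 + 7 \sqrt{7}$)
$M{\left(U,d \right)} = 0$ ($M{\left(U,d \right)} = 0 \left(-2 + U U\right)^{2} = 0 \left(-2 + U^{2}\right)^{2} = 0$)
$X{\left(T,s \right)} = T + s$ ($X{\left(T,s \right)} = \left(T + s\right) + 0 = T + s$)
$\left(-1530 + X{\left(-25,N{\left(-4 \right)} \right)}\right)^{2} = \left(-1530 - \left(11 - 7 \sqrt{7}\right)\right)^{2} = \left(-1541 + 7 \sqrt{7}\right)^{2}$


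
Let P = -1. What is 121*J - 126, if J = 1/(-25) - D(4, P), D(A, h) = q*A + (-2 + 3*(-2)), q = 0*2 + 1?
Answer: 8829/25 ≈ 353.16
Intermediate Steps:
q = 1 (q = 0 + 1 = 1)
D(A, h) = -8 + A (D(A, h) = 1*A + (-2 + 3*(-2)) = A + (-2 - 6) = A - 8 = -8 + A)
J = 99/25 (J = 1/(-25) - (-8 + 4) = -1/25 - 1*(-4) = -1/25 + 4 = 99/25 ≈ 3.9600)
121*J - 126 = 121*(99/25) - 126 = 11979/25 - 126 = 8829/25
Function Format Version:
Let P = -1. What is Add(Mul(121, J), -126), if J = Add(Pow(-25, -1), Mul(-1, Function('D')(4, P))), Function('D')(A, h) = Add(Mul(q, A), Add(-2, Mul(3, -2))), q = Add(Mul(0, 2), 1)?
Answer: Rational(8829, 25) ≈ 353.16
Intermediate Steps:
q = 1 (q = Add(0, 1) = 1)
Function('D')(A, h) = Add(-8, A) (Function('D')(A, h) = Add(Mul(1, A), Add(-2, Mul(3, -2))) = Add(A, Add(-2, -6)) = Add(A, -8) = Add(-8, A))
J = Rational(99, 25) (J = Add(Pow(-25, -1), Mul(-1, Add(-8, 4))) = Add(Rational(-1, 25), Mul(-1, -4)) = Add(Rational(-1, 25), 4) = Rational(99, 25) ≈ 3.9600)
Add(Mul(121, J), -126) = Add(Mul(121, Rational(99, 25)), -126) = Add(Rational(11979, 25), -126) = Rational(8829, 25)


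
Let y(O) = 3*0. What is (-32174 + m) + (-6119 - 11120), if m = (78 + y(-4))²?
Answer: -43329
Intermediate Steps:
y(O) = 0
m = 6084 (m = (78 + 0)² = 78² = 6084)
(-32174 + m) + (-6119 - 11120) = (-32174 + 6084) + (-6119 - 11120) = -26090 - 17239 = -43329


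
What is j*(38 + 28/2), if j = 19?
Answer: 988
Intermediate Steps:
j*(38 + 28/2) = 19*(38 + 28/2) = 19*(38 + 28*(1/2)) = 19*(38 + 14) = 19*52 = 988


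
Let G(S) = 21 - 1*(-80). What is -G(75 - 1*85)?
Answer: -101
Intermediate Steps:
G(S) = 101 (G(S) = 21 + 80 = 101)
-G(75 - 1*85) = -1*101 = -101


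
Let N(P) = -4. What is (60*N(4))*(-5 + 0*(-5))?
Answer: 1200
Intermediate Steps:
(60*N(4))*(-5 + 0*(-5)) = (60*(-4))*(-5 + 0*(-5)) = -240*(-5 + 0) = -240*(-5) = 1200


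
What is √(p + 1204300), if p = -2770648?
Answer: 2*I*√391587 ≈ 1251.5*I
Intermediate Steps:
√(p + 1204300) = √(-2770648 + 1204300) = √(-1566348) = 2*I*√391587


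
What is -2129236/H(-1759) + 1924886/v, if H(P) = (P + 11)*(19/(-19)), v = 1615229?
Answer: -858959758579/705855073 ≈ -1216.9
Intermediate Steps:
H(P) = -11 - P (H(P) = (11 + P)*(19*(-1/19)) = (11 + P)*(-1) = -11 - P)
-2129236/H(-1759) + 1924886/v = -2129236/(-11 - 1*(-1759)) + 1924886/1615229 = -2129236/(-11 + 1759) + 1924886*(1/1615229) = -2129236/1748 + 1924886/1615229 = -2129236*1/1748 + 1924886/1615229 = -532309/437 + 1924886/1615229 = -858959758579/705855073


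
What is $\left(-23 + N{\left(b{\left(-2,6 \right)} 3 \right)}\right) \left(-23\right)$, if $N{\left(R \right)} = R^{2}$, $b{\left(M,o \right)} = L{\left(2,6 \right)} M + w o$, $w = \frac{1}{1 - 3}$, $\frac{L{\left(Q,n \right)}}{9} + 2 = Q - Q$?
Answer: $-224894$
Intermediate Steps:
$L{\left(Q,n \right)} = -18$ ($L{\left(Q,n \right)} = -18 + 9 \left(Q - Q\right) = -18 + 9 \cdot 0 = -18 + 0 = -18$)
$w = - \frac{1}{2}$ ($w = \frac{1}{-2} = - \frac{1}{2} \approx -0.5$)
$b{\left(M,o \right)} = - 18 M - \frac{o}{2}$
$\left(-23 + N{\left(b{\left(-2,6 \right)} 3 \right)}\right) \left(-23\right) = \left(-23 + \left(\left(\left(-18\right) \left(-2\right) - 3\right) 3\right)^{2}\right) \left(-23\right) = \left(-23 + \left(\left(36 - 3\right) 3\right)^{2}\right) \left(-23\right) = \left(-23 + \left(33 \cdot 3\right)^{2}\right) \left(-23\right) = \left(-23 + 99^{2}\right) \left(-23\right) = \left(-23 + 9801\right) \left(-23\right) = 9778 \left(-23\right) = -224894$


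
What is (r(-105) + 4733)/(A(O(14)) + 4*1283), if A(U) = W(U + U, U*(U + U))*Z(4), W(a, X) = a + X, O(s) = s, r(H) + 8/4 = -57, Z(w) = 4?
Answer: 2337/3406 ≈ 0.68614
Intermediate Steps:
r(H) = -59 (r(H) = -2 - 57 = -59)
W(a, X) = X + a
A(U) = 8*U + 8*U² (A(U) = (U*(U + U) + (U + U))*4 = (U*(2*U) + 2*U)*4 = (2*U² + 2*U)*4 = (2*U + 2*U²)*4 = 8*U + 8*U²)
(r(-105) + 4733)/(A(O(14)) + 4*1283) = (-59 + 4733)/(8*14*(1 + 14) + 4*1283) = 4674/(8*14*15 + 5132) = 4674/(1680 + 5132) = 4674/6812 = 4674*(1/6812) = 2337/3406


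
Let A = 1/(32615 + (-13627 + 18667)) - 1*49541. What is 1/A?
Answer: -37655/1865466354 ≈ -2.0185e-5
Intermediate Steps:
A = -1865466354/37655 (A = 1/(32615 + 5040) - 49541 = 1/37655 - 49541 = -1865466354/37655 ≈ -49541.)
1/A = 1/(-1865466354/37655) = -37655/1865466354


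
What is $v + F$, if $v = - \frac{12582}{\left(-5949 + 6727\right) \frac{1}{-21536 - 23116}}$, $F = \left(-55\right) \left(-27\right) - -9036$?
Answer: $\frac{284998401}{389} \approx 7.3264 \cdot 10^{5}$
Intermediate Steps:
$F = 10521$ ($F = 1485 + 9036 = 10521$)
$v = \frac{280905732}{389}$ ($v = - \frac{12582}{778 \frac{1}{-44652}} = - \frac{12582}{778 \left(- \frac{1}{44652}\right)} = - \frac{12582}{- \frac{389}{22326}} = \left(-12582\right) \left(- \frac{22326}{389}\right) = \frac{280905732}{389} \approx 7.2212 \cdot 10^{5}$)
$v + F = \frac{280905732}{389} + 10521 = \frac{284998401}{389}$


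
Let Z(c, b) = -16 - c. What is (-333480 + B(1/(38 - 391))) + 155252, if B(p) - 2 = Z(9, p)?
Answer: -178251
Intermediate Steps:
B(p) = -23 (B(p) = 2 + (-16 - 1*9) = 2 + (-16 - 9) = 2 - 25 = -23)
(-333480 + B(1/(38 - 391))) + 155252 = (-333480 - 23) + 155252 = -333503 + 155252 = -178251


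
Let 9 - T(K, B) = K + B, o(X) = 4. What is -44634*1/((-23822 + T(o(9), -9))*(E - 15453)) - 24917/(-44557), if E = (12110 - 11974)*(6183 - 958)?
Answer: 4042939492115/7229617778816 ≈ 0.55922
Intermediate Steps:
E = 710600 (E = 136*5225 = 710600)
T(K, B) = 9 - B - K (T(K, B) = 9 - (K + B) = 9 - (B + K) = 9 + (-B - K) = 9 - B - K)
-44634*1/((-23822 + T(o(9), -9))*(E - 15453)) - 24917/(-44557) = -44634*1/((-23822 + (9 - 1*(-9) - 1*4))*(710600 - 15453)) - 24917/(-44557) = -44634*1/(695147*(-23822 + (9 + 9 - 4))) - 24917*(-1/44557) = -44634*1/(695147*(-23822 + 14)) + 24917/44557 = -44634/((-23808*695147)) + 24917/44557 = -44634/(-16550059776) + 24917/44557 = -44634*(-1/16550059776) + 24917/44557 = 7439/2758343296 + 24917/44557 = 4042939492115/7229617778816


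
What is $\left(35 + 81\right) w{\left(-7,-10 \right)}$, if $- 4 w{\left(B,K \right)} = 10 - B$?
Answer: $-493$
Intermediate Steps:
$w{\left(B,K \right)} = - \frac{5}{2} + \frac{B}{4}$ ($w{\left(B,K \right)} = - \frac{10 - B}{4} = - \frac{5}{2} + \frac{B}{4}$)
$\left(35 + 81\right) w{\left(-7,-10 \right)} = \left(35 + 81\right) \left(- \frac{5}{2} + \frac{1}{4} \left(-7\right)\right) = 116 \left(- \frac{5}{2} - \frac{7}{4}\right) = 116 \left(- \frac{17}{4}\right) = -493$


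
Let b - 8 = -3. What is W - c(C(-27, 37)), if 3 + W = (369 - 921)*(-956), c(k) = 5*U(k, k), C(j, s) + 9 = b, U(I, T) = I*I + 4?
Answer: 527609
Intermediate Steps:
U(I, T) = 4 + I² (U(I, T) = I² + 4 = 4 + I²)
b = 5 (b = 8 - 3 = 5)
C(j, s) = -4 (C(j, s) = -9 + 5 = -4)
c(k) = 20 + 5*k² (c(k) = 5*(4 + k²) = 20 + 5*k²)
W = 527709 (W = -3 + (369 - 921)*(-956) = -3 - 552*(-956) = -3 + 527712 = 527709)
W - c(C(-27, 37)) = 527709 - (20 + 5*(-4)²) = 527709 - (20 + 5*16) = 527709 - (20 + 80) = 527709 - 1*100 = 527709 - 100 = 527609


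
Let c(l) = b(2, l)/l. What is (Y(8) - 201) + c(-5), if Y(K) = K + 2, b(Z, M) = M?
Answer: -190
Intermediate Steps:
Y(K) = 2 + K
c(l) = 1 (c(l) = l/l = 1)
(Y(8) - 201) + c(-5) = ((2 + 8) - 201) + 1 = (10 - 201) + 1 = -191 + 1 = -190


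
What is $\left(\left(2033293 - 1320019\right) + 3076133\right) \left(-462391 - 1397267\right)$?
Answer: $-7047001042806$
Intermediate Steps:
$\left(\left(2033293 - 1320019\right) + 3076133\right) \left(-462391 - 1397267\right) = \left(713274 + 3076133\right) \left(-1859658\right) = 3789407 \left(-1859658\right) = -7047001042806$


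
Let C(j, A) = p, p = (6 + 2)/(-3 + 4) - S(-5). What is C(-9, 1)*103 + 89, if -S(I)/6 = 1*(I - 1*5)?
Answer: -5267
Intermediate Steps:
S(I) = 30 - 6*I (S(I) = -6*(I - 1*5) = -6*(I - 5) = -6*(-5 + I) = 30 - 6*I)
p = -52 (p = (6 + 2)/(-3 + 4) - (30 - 6*(-5)) = 8/1 - (30 + 30) = 8*1 - 1*60 = 8 - 60 = -52)
C(j, A) = -52
C(-9, 1)*103 + 89 = -52*103 + 89 = -5356 + 89 = -5267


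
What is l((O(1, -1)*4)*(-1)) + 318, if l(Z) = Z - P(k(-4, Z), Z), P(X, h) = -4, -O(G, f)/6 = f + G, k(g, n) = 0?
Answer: 322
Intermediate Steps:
O(G, f) = -6*G - 6*f (O(G, f) = -6*(f + G) = -6*(G + f) = -6*G - 6*f)
l(Z) = 4 + Z (l(Z) = Z - 1*(-4) = Z + 4 = 4 + Z)
l((O(1, -1)*4)*(-1)) + 318 = (4 + ((-6*1 - 6*(-1))*4)*(-1)) + 318 = (4 + ((-6 + 6)*4)*(-1)) + 318 = (4 + (0*4)*(-1)) + 318 = (4 + 0*(-1)) + 318 = (4 + 0) + 318 = 4 + 318 = 322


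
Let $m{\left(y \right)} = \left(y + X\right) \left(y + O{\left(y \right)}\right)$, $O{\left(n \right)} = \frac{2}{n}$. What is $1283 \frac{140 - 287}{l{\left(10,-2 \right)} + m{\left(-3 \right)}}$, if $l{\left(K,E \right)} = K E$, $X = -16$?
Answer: $- \frac{565803}{149} \approx -3797.3$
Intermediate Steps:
$l{\left(K,E \right)} = E K$
$m{\left(y \right)} = \left(-16 + y\right) \left(y + \frac{2}{y}\right)$ ($m{\left(y \right)} = \left(y - 16\right) \left(y + \frac{2}{y}\right) = \left(-16 + y\right) \left(y + \frac{2}{y}\right)$)
$1283 \frac{140 - 287}{l{\left(10,-2 \right)} + m{\left(-3 \right)}} = 1283 \frac{140 - 287}{\left(-2\right) 10 + \left(2 + \left(-3\right)^{2} - \frac{32}{-3} - -48\right)} = 1283 \left(- \frac{147}{-20 + \left(2 + 9 - - \frac{32}{3} + 48\right)}\right) = 1283 \left(- \frac{147}{-20 + \left(2 + 9 + \frac{32}{3} + 48\right)}\right) = 1283 \left(- \frac{147}{-20 + \frac{209}{3}}\right) = 1283 \left(- \frac{147}{\frac{149}{3}}\right) = 1283 \left(\left(-147\right) \frac{3}{149}\right) = 1283 \left(- \frac{441}{149}\right) = - \frac{565803}{149}$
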